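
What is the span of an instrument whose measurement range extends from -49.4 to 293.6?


Span = upper range - lower range.
Span = 293.6 - (-49.4)
Span = 343.0

343.0


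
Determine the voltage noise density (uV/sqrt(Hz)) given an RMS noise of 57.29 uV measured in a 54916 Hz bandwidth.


Noise spectral density = Vrms / sqrt(BW).
NSD = 57.29 / sqrt(54916)
NSD = 57.29 / 234.3416
NSD = 0.2445 uV/sqrt(Hz)

0.2445 uV/sqrt(Hz)


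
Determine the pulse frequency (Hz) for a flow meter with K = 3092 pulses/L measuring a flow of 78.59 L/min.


Frequency = K * Q / 60 (converting L/min to L/s).
f = 3092 * 78.59 / 60
f = 243000.28 / 60
f = 4050.0 Hz

4050.0 Hz


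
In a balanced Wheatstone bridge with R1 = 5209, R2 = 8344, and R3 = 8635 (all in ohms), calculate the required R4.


At balance: R1*R4 = R2*R3, so R4 = R2*R3/R1.
R4 = 8344 * 8635 / 5209
R4 = 72050440 / 5209
R4 = 13831.91 ohm

13831.91 ohm


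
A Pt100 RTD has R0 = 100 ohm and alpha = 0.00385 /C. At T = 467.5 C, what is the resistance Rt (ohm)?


The RTD equation: Rt = R0 * (1 + alpha * T).
Rt = 100 * (1 + 0.00385 * 467.5)
Rt = 100 * (1 + 1.799875)
Rt = 100 * 2.799875
Rt = 279.988 ohm

279.988 ohm


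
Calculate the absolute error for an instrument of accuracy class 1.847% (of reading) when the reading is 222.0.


Absolute error = (accuracy% / 100) * reading.
Error = (1.847 / 100) * 222.0
Error = 0.01847 * 222.0
Error = 4.1003

4.1003


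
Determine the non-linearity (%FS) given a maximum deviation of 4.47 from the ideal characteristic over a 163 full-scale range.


Linearity error = (max deviation / full scale) * 100%.
Linearity = (4.47 / 163) * 100
Linearity = 2.742 %FS

2.742 %FS


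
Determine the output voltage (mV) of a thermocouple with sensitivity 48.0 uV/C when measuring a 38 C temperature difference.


The thermocouple output V = sensitivity * dT.
V = 48.0 uV/C * 38 C
V = 1824.0 uV
V = 1.824 mV

1.824 mV


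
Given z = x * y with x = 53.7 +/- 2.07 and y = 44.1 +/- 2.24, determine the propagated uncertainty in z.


For a product z = x*y, the relative uncertainty is:
uz/z = sqrt((ux/x)^2 + (uy/y)^2)
Relative uncertainties: ux/x = 2.07/53.7 = 0.038547
uy/y = 2.24/44.1 = 0.050794
z = 53.7 * 44.1 = 2368.2
uz = 2368.2 * sqrt(0.038547^2 + 0.050794^2) = 151.005

151.005


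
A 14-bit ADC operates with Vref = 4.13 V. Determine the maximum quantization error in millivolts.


The maximum quantization error is +/- LSB/2.
LSB = Vref / 2^n = 4.13 / 16384 = 0.00025208 V
Max error = LSB / 2 = 0.00025208 / 2 = 0.00012604 V
Max error = 0.126 mV

0.126 mV


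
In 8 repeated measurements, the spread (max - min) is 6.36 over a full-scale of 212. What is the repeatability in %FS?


Repeatability = (spread / full scale) * 100%.
R = (6.36 / 212) * 100
R = 3.0 %FS

3.0 %FS


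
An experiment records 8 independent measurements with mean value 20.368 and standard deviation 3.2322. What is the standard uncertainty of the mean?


The standard uncertainty for Type A evaluation is u = s / sqrt(n).
u = 3.2322 / sqrt(8)
u = 3.2322 / 2.8284
u = 1.1428

1.1428


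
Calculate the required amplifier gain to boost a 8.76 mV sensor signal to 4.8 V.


Gain = Vout / Vin (converting to same units).
G = 4.8 V / 8.76 mV
G = 4800.0 mV / 8.76 mV
G = 547.95

547.95


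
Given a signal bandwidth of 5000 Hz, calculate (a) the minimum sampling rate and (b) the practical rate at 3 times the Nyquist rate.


By Nyquist theorem, fs_min = 2 * fmax.
fs_min = 2 * 5000 = 10000 Hz
Practical rate = 3 * fs_min = 3 * 10000 = 30000 Hz

fs_min = 10000 Hz, fs_practical = 30000 Hz


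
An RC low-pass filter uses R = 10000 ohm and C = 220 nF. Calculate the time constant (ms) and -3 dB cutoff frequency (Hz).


Time constant: tau = R * C.
tau = 10000 * 2.20e-07 = 0.0022 s
tau = 2.2 ms
Cutoff frequency: fc = 1 / (2*pi*R*C).
fc = 1 / (2*pi*0.0022) = 72.34 Hz

tau = 2.2 ms, fc = 72.34 Hz


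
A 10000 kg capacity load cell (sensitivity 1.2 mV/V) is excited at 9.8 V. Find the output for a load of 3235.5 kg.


Vout = rated_output * Vex * (load / capacity).
Vout = 1.2 * 9.8 * (3235.5 / 10000)
Vout = 1.2 * 9.8 * 0.32355
Vout = 3.805 mV

3.805 mV


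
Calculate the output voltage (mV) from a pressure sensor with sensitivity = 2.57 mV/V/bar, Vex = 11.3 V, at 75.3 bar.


Output = sensitivity * Vex * P.
Vout = 2.57 * 11.3 * 75.3
Vout = 29.041 * 75.3
Vout = 2186.79 mV

2186.79 mV


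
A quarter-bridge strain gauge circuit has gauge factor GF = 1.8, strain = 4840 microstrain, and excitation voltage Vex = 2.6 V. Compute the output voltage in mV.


Quarter bridge output: Vout = (GF * epsilon * Vex) / 4.
Vout = (1.8 * 4840e-6 * 2.6) / 4
Vout = 0.0226512 / 4 V
Vout = 0.0056628 V = 5.6628 mV

5.6628 mV


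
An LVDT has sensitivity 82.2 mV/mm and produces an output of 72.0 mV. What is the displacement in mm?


Displacement = Vout / sensitivity.
d = 72.0 / 82.2
d = 0.876 mm

0.876 mm


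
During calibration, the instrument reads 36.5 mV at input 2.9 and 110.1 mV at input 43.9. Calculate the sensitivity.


Sensitivity = (y2 - y1) / (x2 - x1).
S = (110.1 - 36.5) / (43.9 - 2.9)
S = 73.6 / 41.0
S = 1.7951 mV/unit

1.7951 mV/unit


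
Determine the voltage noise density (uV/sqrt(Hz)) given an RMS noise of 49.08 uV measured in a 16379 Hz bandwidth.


Noise spectral density = Vrms / sqrt(BW).
NSD = 49.08 / sqrt(16379)
NSD = 49.08 / 127.9805
NSD = 0.3835 uV/sqrt(Hz)

0.3835 uV/sqrt(Hz)


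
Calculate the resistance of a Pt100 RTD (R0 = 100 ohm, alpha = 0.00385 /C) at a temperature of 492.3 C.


The RTD equation: Rt = R0 * (1 + alpha * T).
Rt = 100 * (1 + 0.00385 * 492.3)
Rt = 100 * (1 + 1.895355)
Rt = 100 * 2.895355
Rt = 289.536 ohm

289.536 ohm


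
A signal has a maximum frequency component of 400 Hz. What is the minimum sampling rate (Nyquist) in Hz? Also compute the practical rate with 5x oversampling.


By Nyquist theorem, fs_min = 2 * fmax.
fs_min = 2 * 400 = 800 Hz
Practical rate = 5 * fs_min = 5 * 800 = 4000 Hz

fs_min = 800 Hz, fs_practical = 4000 Hz


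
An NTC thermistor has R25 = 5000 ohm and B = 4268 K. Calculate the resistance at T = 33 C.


NTC thermistor equation: Rt = R25 * exp(B * (1/T - 1/T25)).
T in Kelvin: 306.15 K, T25 = 298.15 K
1/T - 1/T25 = 1/306.15 - 1/298.15 = -8.764e-05
B * (1/T - 1/T25) = 4268 * -8.764e-05 = -0.3741
Rt = 5000 * exp(-0.3741) = 3439.7 ohm

3439.7 ohm


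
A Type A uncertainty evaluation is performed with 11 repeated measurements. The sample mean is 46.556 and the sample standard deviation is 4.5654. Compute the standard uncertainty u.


The standard uncertainty for Type A evaluation is u = s / sqrt(n).
u = 4.5654 / sqrt(11)
u = 4.5654 / 3.3166
u = 1.3765

1.3765


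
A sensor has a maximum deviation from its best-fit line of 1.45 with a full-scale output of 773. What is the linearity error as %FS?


Linearity error = (max deviation / full scale) * 100%.
Linearity = (1.45 / 773) * 100
Linearity = 0.188 %FS

0.188 %FS


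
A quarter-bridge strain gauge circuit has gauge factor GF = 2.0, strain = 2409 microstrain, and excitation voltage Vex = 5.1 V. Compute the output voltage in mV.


Quarter bridge output: Vout = (GF * epsilon * Vex) / 4.
Vout = (2.0 * 2409e-6 * 5.1) / 4
Vout = 0.0245718 / 4 V
Vout = 0.00614295 V = 6.1429 mV

6.1429 mV


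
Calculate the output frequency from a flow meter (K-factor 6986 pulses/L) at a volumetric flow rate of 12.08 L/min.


Frequency = K * Q / 60 (converting L/min to L/s).
f = 6986 * 12.08 / 60
f = 84390.88 / 60
f = 1406.51 Hz

1406.51 Hz


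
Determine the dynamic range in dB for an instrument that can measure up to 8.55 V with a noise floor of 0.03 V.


Dynamic range = 20 * log10(Vmax / Vnoise).
DR = 20 * log10(8.55 / 0.03)
DR = 20 * log10(285.0)
DR = 49.1 dB

49.1 dB


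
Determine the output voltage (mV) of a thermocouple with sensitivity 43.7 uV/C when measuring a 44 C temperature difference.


The thermocouple output V = sensitivity * dT.
V = 43.7 uV/C * 44 C
V = 1922.8 uV
V = 1.923 mV

1.923 mV


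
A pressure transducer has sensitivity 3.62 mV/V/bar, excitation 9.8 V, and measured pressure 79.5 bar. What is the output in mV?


Output = sensitivity * Vex * P.
Vout = 3.62 * 9.8 * 79.5
Vout = 35.476 * 79.5
Vout = 2820.34 mV

2820.34 mV


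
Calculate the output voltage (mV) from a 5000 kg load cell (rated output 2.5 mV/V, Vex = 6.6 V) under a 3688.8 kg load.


Vout = rated_output * Vex * (load / capacity).
Vout = 2.5 * 6.6 * (3688.8 / 5000)
Vout = 2.5 * 6.6 * 0.73776
Vout = 12.173 mV

12.173 mV


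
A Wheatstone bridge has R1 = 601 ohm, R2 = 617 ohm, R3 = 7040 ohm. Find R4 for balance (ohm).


At balance: R1*R4 = R2*R3, so R4 = R2*R3/R1.
R4 = 617 * 7040 / 601
R4 = 4343680 / 601
R4 = 7227.42 ohm

7227.42 ohm


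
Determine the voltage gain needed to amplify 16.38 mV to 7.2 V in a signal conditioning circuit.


Gain = Vout / Vin (converting to same units).
G = 7.2 V / 16.38 mV
G = 7200.0 mV / 16.38 mV
G = 439.56

439.56


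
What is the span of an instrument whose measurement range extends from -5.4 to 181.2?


Span = upper range - lower range.
Span = 181.2 - (-5.4)
Span = 186.6

186.6


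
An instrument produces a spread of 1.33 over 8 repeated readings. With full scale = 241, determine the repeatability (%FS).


Repeatability = (spread / full scale) * 100%.
R = (1.33 / 241) * 100
R = 0.552 %FS

0.552 %FS


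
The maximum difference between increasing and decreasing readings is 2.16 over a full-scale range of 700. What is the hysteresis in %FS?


Hysteresis = (max difference / full scale) * 100%.
H = (2.16 / 700) * 100
H = 0.309 %FS

0.309 %FS


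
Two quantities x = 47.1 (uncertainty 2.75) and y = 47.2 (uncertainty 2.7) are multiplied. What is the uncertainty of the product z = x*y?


For a product z = x*y, the relative uncertainty is:
uz/z = sqrt((ux/x)^2 + (uy/y)^2)
Relative uncertainties: ux/x = 2.75/47.1 = 0.058386
uy/y = 2.7/47.2 = 0.057203
z = 47.1 * 47.2 = 2223.1
uz = 2223.1 * sqrt(0.058386^2 + 0.057203^2) = 181.715

181.715


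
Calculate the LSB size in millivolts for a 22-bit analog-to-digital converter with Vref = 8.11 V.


The resolution (LSB) of an ADC is Vref / 2^n.
LSB = 8.11 / 2^22
LSB = 8.11 / 4194304
LSB = 1.93e-06 V = 0.00193357 mV

0.00193357 mV


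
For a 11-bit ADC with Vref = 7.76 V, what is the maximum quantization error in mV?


The maximum quantization error is +/- LSB/2.
LSB = Vref / 2^n = 7.76 / 2048 = 0.00378906 V
Max error = LSB / 2 = 0.00378906 / 2 = 0.00189453 V
Max error = 1.8945 mV

1.8945 mV


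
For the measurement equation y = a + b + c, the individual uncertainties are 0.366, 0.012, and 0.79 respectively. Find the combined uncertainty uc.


For a sum of independent quantities, uc = sqrt(u1^2 + u2^2 + u3^2).
uc = sqrt(0.366^2 + 0.012^2 + 0.79^2)
uc = sqrt(0.133956 + 0.000144 + 0.6241)
uc = 0.8707

0.8707


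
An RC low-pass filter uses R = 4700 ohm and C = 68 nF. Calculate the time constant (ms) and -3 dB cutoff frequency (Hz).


Time constant: tau = R * C.
tau = 4700 * 6.80e-08 = 0.0003196 s
tau = 0.3196 ms
Cutoff frequency: fc = 1 / (2*pi*R*C).
fc = 1 / (2*pi*0.0003196) = 497.98 Hz

tau = 0.3196 ms, fc = 497.98 Hz


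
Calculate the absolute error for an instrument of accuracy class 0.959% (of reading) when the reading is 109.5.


Absolute error = (accuracy% / 100) * reading.
Error = (0.959 / 100) * 109.5
Error = 0.00959 * 109.5
Error = 1.0501

1.0501


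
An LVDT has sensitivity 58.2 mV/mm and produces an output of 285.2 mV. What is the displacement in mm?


Displacement = Vout / sensitivity.
d = 285.2 / 58.2
d = 4.9 mm

4.9 mm


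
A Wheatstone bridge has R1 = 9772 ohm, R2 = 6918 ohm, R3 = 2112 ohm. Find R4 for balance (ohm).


At balance: R1*R4 = R2*R3, so R4 = R2*R3/R1.
R4 = 6918 * 2112 / 9772
R4 = 14610816 / 9772
R4 = 1495.17 ohm

1495.17 ohm


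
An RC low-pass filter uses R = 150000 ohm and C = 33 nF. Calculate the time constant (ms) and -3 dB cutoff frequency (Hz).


Time constant: tau = R * C.
tau = 150000 * 3.30e-08 = 0.00495 s
tau = 4.95 ms
Cutoff frequency: fc = 1 / (2*pi*R*C).
fc = 1 / (2*pi*0.00495) = 32.15 Hz

tau = 4.95 ms, fc = 32.15 Hz


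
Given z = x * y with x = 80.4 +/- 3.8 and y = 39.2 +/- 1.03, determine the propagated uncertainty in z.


For a product z = x*y, the relative uncertainty is:
uz/z = sqrt((ux/x)^2 + (uy/y)^2)
Relative uncertainties: ux/x = 3.8/80.4 = 0.047264
uy/y = 1.03/39.2 = 0.026276
z = 80.4 * 39.2 = 3151.7
uz = 3151.7 * sqrt(0.047264^2 + 0.026276^2) = 170.432

170.432


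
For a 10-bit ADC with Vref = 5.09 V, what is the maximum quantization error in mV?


The maximum quantization error is +/- LSB/2.
LSB = Vref / 2^n = 5.09 / 1024 = 0.0049707 V
Max error = LSB / 2 = 0.0049707 / 2 = 0.00248535 V
Max error = 2.4854 mV

2.4854 mV


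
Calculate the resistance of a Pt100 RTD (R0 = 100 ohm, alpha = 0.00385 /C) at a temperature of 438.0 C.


The RTD equation: Rt = R0 * (1 + alpha * T).
Rt = 100 * (1 + 0.00385 * 438.0)
Rt = 100 * (1 + 1.6863)
Rt = 100 * 2.6863
Rt = 268.63 ohm

268.63 ohm


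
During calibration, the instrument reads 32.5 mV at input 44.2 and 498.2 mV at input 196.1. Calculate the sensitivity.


Sensitivity = (y2 - y1) / (x2 - x1).
S = (498.2 - 32.5) / (196.1 - 44.2)
S = 465.7 / 151.9
S = 3.0658 mV/unit

3.0658 mV/unit


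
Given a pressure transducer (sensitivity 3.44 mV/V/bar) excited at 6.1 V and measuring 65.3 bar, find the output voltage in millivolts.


Output = sensitivity * Vex * P.
Vout = 3.44 * 6.1 * 65.3
Vout = 20.984 * 65.3
Vout = 1370.26 mV

1370.26 mV


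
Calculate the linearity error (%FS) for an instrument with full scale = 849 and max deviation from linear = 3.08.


Linearity error = (max deviation / full scale) * 100%.
Linearity = (3.08 / 849) * 100
Linearity = 0.363 %FS

0.363 %FS


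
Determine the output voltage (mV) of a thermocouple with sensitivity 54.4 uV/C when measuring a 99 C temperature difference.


The thermocouple output V = sensitivity * dT.
V = 54.4 uV/C * 99 C
V = 5385.6 uV
V = 5.386 mV

5.386 mV


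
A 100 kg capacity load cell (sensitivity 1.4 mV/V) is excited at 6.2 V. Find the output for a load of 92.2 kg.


Vout = rated_output * Vex * (load / capacity).
Vout = 1.4 * 6.2 * (92.2 / 100)
Vout = 1.4 * 6.2 * 0.922
Vout = 8.003 mV

8.003 mV


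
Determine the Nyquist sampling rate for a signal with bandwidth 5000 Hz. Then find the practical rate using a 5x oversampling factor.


By Nyquist theorem, fs_min = 2 * fmax.
fs_min = 2 * 5000 = 10000 Hz
Practical rate = 5 * fs_min = 5 * 10000 = 50000 Hz

fs_min = 10000 Hz, fs_practical = 50000 Hz


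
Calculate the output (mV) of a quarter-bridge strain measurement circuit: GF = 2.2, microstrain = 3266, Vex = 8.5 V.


Quarter bridge output: Vout = (GF * epsilon * Vex) / 4.
Vout = (2.2 * 3266e-6 * 8.5) / 4
Vout = 0.0610742 / 4 V
Vout = 0.01526855 V = 15.2686 mV

15.2686 mV


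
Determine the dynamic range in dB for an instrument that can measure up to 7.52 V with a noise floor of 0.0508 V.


Dynamic range = 20 * log10(Vmax / Vnoise).
DR = 20 * log10(7.52 / 0.0508)
DR = 20 * log10(148.03)
DR = 43.41 dB

43.41 dB


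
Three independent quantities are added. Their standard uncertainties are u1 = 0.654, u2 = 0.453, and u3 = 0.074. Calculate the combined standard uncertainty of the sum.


For a sum of independent quantities, uc = sqrt(u1^2 + u2^2 + u3^2).
uc = sqrt(0.654^2 + 0.453^2 + 0.074^2)
uc = sqrt(0.427716 + 0.205209 + 0.005476)
uc = 0.799

0.799


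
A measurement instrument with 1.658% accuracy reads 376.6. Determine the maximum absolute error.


Absolute error = (accuracy% / 100) * reading.
Error = (1.658 / 100) * 376.6
Error = 0.01658 * 376.6
Error = 6.244

6.244


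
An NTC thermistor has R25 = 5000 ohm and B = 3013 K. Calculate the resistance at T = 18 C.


NTC thermistor equation: Rt = R25 * exp(B * (1/T - 1/T25)).
T in Kelvin: 291.15 K, T25 = 298.15 K
1/T - 1/T25 = 1/291.15 - 1/298.15 = 8.064e-05
B * (1/T - 1/T25) = 3013 * 8.064e-05 = 0.243
Rt = 5000 * exp(0.243) = 6375.1 ohm

6375.1 ohm


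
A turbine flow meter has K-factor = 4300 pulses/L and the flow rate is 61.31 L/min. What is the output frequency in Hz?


Frequency = K * Q / 60 (converting L/min to L/s).
f = 4300 * 61.31 / 60
f = 263633.0 / 60
f = 4393.88 Hz

4393.88 Hz


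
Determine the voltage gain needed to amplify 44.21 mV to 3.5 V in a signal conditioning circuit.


Gain = Vout / Vin (converting to same units).
G = 3.5 V / 44.21 mV
G = 3500.0 mV / 44.21 mV
G = 79.17

79.17


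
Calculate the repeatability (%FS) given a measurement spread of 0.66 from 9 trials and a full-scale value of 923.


Repeatability = (spread / full scale) * 100%.
R = (0.66 / 923) * 100
R = 0.072 %FS

0.072 %FS


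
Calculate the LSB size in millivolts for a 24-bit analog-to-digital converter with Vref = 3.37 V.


The resolution (LSB) of an ADC is Vref / 2^n.
LSB = 3.37 / 2^24
LSB = 3.37 / 16777216
LSB = 2e-07 V = 0.00020087 mV

0.00020087 mV


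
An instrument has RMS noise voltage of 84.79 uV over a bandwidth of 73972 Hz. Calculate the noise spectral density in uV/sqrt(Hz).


Noise spectral density = Vrms / sqrt(BW).
NSD = 84.79 / sqrt(73972)
NSD = 84.79 / 271.9779
NSD = 0.3118 uV/sqrt(Hz)

0.3118 uV/sqrt(Hz)


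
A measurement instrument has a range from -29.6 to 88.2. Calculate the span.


Span = upper range - lower range.
Span = 88.2 - (-29.6)
Span = 117.8

117.8


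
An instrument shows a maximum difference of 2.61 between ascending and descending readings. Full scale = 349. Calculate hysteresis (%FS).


Hysteresis = (max difference / full scale) * 100%.
H = (2.61 / 349) * 100
H = 0.748 %FS

0.748 %FS


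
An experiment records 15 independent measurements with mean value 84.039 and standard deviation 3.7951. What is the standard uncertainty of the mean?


The standard uncertainty for Type A evaluation is u = s / sqrt(n).
u = 3.7951 / sqrt(15)
u = 3.7951 / 3.873
u = 0.9799

0.9799


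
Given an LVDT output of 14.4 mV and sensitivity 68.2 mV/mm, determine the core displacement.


Displacement = Vout / sensitivity.
d = 14.4 / 68.2
d = 0.211 mm

0.211 mm


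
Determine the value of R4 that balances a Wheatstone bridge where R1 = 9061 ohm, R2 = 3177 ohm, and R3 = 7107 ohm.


At balance: R1*R4 = R2*R3, so R4 = R2*R3/R1.
R4 = 3177 * 7107 / 9061
R4 = 22578939 / 9061
R4 = 2491.88 ohm

2491.88 ohm


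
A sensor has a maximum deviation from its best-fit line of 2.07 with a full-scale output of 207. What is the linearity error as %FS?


Linearity error = (max deviation / full scale) * 100%.
Linearity = (2.07 / 207) * 100
Linearity = 1.0 %FS

1.0 %FS


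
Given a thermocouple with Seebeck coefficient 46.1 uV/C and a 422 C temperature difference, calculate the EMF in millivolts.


The thermocouple output V = sensitivity * dT.
V = 46.1 uV/C * 422 C
V = 19454.2 uV
V = 19.454 mV

19.454 mV


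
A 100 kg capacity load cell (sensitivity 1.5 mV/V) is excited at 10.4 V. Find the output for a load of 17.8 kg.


Vout = rated_output * Vex * (load / capacity).
Vout = 1.5 * 10.4 * (17.8 / 100)
Vout = 1.5 * 10.4 * 0.178
Vout = 2.777 mV

2.777 mV


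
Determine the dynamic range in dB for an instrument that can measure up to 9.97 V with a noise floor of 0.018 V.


Dynamic range = 20 * log10(Vmax / Vnoise).
DR = 20 * log10(9.97 / 0.018)
DR = 20 * log10(553.89)
DR = 54.87 dB

54.87 dB


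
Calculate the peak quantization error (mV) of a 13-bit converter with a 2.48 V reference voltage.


The maximum quantization error is +/- LSB/2.
LSB = Vref / 2^n = 2.48 / 8192 = 0.00030273 V
Max error = LSB / 2 = 0.00030273 / 2 = 0.00015137 V
Max error = 0.1514 mV

0.1514 mV


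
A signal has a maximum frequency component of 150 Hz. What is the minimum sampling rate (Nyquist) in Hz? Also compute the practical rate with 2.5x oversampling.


By Nyquist theorem, fs_min = 2 * fmax.
fs_min = 2 * 150 = 300 Hz
Practical rate = 2.5 * fs_min = 2.5 * 300 = 750 Hz

fs_min = 300 Hz, fs_practical = 750 Hz


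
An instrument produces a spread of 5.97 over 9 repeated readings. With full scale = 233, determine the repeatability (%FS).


Repeatability = (spread / full scale) * 100%.
R = (5.97 / 233) * 100
R = 2.562 %FS

2.562 %FS


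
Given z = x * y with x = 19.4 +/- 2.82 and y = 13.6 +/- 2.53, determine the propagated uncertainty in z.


For a product z = x*y, the relative uncertainty is:
uz/z = sqrt((ux/x)^2 + (uy/y)^2)
Relative uncertainties: ux/x = 2.82/19.4 = 0.145361
uy/y = 2.53/13.6 = 0.186029
z = 19.4 * 13.6 = 263.8
uz = 263.8 * sqrt(0.145361^2 + 0.186029^2) = 62.289

62.289


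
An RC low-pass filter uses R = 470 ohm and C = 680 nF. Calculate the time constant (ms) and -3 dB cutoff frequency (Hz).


Time constant: tau = R * C.
tau = 470 * 6.80e-07 = 0.0003196 s
tau = 0.3196 ms
Cutoff frequency: fc = 1 / (2*pi*R*C).
fc = 1 / (2*pi*0.0003196) = 497.98 Hz

tau = 0.3196 ms, fc = 497.98 Hz


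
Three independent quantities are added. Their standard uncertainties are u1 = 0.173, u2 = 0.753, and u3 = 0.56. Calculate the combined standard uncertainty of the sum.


For a sum of independent quantities, uc = sqrt(u1^2 + u2^2 + u3^2).
uc = sqrt(0.173^2 + 0.753^2 + 0.56^2)
uc = sqrt(0.029929 + 0.567009 + 0.3136)
uc = 0.9542

0.9542


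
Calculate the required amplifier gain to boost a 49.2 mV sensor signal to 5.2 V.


Gain = Vout / Vin (converting to same units).
G = 5.2 V / 49.2 mV
G = 5200.0 mV / 49.2 mV
G = 105.69

105.69


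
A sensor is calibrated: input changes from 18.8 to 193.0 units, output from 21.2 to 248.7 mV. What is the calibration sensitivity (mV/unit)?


Sensitivity = (y2 - y1) / (x2 - x1).
S = (248.7 - 21.2) / (193.0 - 18.8)
S = 227.5 / 174.2
S = 1.306 mV/unit

1.306 mV/unit


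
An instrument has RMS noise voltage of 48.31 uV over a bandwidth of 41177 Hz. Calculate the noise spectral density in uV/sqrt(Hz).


Noise spectral density = Vrms / sqrt(BW).
NSD = 48.31 / sqrt(41177)
NSD = 48.31 / 202.9212
NSD = 0.2381 uV/sqrt(Hz)

0.2381 uV/sqrt(Hz)


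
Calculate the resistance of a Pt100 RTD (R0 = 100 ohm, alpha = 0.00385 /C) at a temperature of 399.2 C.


The RTD equation: Rt = R0 * (1 + alpha * T).
Rt = 100 * (1 + 0.00385 * 399.2)
Rt = 100 * (1 + 1.53692)
Rt = 100 * 2.53692
Rt = 253.692 ohm

253.692 ohm


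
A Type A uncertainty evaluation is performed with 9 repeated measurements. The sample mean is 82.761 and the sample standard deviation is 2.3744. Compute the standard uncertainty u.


The standard uncertainty for Type A evaluation is u = s / sqrt(n).
u = 2.3744 / sqrt(9)
u = 2.3744 / 3.0
u = 0.7915

0.7915


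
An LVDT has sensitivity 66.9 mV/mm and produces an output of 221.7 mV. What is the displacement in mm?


Displacement = Vout / sensitivity.
d = 221.7 / 66.9
d = 3.314 mm

3.314 mm


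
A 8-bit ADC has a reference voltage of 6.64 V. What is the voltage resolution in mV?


The resolution (LSB) of an ADC is Vref / 2^n.
LSB = 6.64 / 2^8
LSB = 6.64 / 256
LSB = 0.0259375 V = 25.9375 mV

25.9375 mV


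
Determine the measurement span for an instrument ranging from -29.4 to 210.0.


Span = upper range - lower range.
Span = 210.0 - (-29.4)
Span = 239.4

239.4


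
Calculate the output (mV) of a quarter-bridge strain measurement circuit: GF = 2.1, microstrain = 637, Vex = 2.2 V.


Quarter bridge output: Vout = (GF * epsilon * Vex) / 4.
Vout = (2.1 * 637e-6 * 2.2) / 4
Vout = 0.00294294 / 4 V
Vout = 0.00073574 V = 0.7357 mV

0.7357 mV


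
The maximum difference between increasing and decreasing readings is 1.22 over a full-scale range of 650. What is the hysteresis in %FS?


Hysteresis = (max difference / full scale) * 100%.
H = (1.22 / 650) * 100
H = 0.188 %FS

0.188 %FS


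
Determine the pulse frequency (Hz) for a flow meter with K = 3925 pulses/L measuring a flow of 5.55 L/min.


Frequency = K * Q / 60 (converting L/min to L/s).
f = 3925 * 5.55 / 60
f = 21783.75 / 60
f = 363.06 Hz

363.06 Hz


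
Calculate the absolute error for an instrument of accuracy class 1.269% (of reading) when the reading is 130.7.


Absolute error = (accuracy% / 100) * reading.
Error = (1.269 / 100) * 130.7
Error = 0.01269 * 130.7
Error = 1.6586

1.6586


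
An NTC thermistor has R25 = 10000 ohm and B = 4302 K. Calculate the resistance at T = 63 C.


NTC thermistor equation: Rt = R25 * exp(B * (1/T - 1/T25)).
T in Kelvin: 336.15 K, T25 = 298.15 K
1/T - 1/T25 = 1/336.15 - 1/298.15 = -0.00037915
B * (1/T - 1/T25) = 4302 * -0.00037915 = -1.6311
Rt = 10000 * exp(-1.6311) = 1957.1 ohm

1957.1 ohm


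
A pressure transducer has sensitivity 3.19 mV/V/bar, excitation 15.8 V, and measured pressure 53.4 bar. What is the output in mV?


Output = sensitivity * Vex * P.
Vout = 3.19 * 15.8 * 53.4
Vout = 50.402 * 53.4
Vout = 2691.47 mV

2691.47 mV


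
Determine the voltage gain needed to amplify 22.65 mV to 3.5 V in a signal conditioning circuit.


Gain = Vout / Vin (converting to same units).
G = 3.5 V / 22.65 mV
G = 3500.0 mV / 22.65 mV
G = 154.53

154.53


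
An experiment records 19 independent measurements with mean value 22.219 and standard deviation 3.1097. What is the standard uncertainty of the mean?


The standard uncertainty for Type A evaluation is u = s / sqrt(n).
u = 3.1097 / sqrt(19)
u = 3.1097 / 4.3589
u = 0.7134

0.7134


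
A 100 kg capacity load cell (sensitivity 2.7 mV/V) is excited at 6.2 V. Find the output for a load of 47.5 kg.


Vout = rated_output * Vex * (load / capacity).
Vout = 2.7 * 6.2 * (47.5 / 100)
Vout = 2.7 * 6.2 * 0.475
Vout = 7.952 mV

7.952 mV


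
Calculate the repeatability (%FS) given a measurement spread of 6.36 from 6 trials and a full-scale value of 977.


Repeatability = (spread / full scale) * 100%.
R = (6.36 / 977) * 100
R = 0.651 %FS

0.651 %FS


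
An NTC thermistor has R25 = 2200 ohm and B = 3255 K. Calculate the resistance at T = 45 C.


NTC thermistor equation: Rt = R25 * exp(B * (1/T - 1/T25)).
T in Kelvin: 318.15 K, T25 = 298.15 K
1/T - 1/T25 = 1/318.15 - 1/298.15 = -0.00021084
B * (1/T - 1/T25) = 3255 * -0.00021084 = -0.6863
Rt = 2200 * exp(-0.6863) = 1107.6 ohm

1107.6 ohm


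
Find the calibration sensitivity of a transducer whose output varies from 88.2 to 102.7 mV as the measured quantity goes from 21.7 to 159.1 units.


Sensitivity = (y2 - y1) / (x2 - x1).
S = (102.7 - 88.2) / (159.1 - 21.7)
S = 14.5 / 137.4
S = 0.1055 mV/unit

0.1055 mV/unit


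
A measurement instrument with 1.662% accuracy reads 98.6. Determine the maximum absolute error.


Absolute error = (accuracy% / 100) * reading.
Error = (1.662 / 100) * 98.6
Error = 0.01662 * 98.6
Error = 1.6387

1.6387


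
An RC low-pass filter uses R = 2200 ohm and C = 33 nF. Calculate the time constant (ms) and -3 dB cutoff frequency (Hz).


Time constant: tau = R * C.
tau = 2200 * 3.30e-08 = 7.26e-05 s
tau = 0.0726 ms
Cutoff frequency: fc = 1 / (2*pi*R*C).
fc = 1 / (2*pi*7.26e-05) = 2192.22 Hz

tau = 0.0726 ms, fc = 2192.22 Hz


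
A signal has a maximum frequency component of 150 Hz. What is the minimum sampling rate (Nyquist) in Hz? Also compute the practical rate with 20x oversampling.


By Nyquist theorem, fs_min = 2 * fmax.
fs_min = 2 * 150 = 300 Hz
Practical rate = 20 * fs_min = 20 * 300 = 6000 Hz

fs_min = 300 Hz, fs_practical = 6000 Hz


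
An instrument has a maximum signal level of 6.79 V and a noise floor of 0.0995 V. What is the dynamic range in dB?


Dynamic range = 20 * log10(Vmax / Vnoise).
DR = 20 * log10(6.79 / 0.0995)
DR = 20 * log10(68.24)
DR = 36.68 dB

36.68 dB


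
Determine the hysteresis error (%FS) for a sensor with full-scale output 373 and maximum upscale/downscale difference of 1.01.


Hysteresis = (max difference / full scale) * 100%.
H = (1.01 / 373) * 100
H = 0.271 %FS

0.271 %FS


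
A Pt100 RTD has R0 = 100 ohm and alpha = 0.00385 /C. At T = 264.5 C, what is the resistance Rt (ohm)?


The RTD equation: Rt = R0 * (1 + alpha * T).
Rt = 100 * (1 + 0.00385 * 264.5)
Rt = 100 * (1 + 1.018325)
Rt = 100 * 2.018325
Rt = 201.832 ohm

201.832 ohm


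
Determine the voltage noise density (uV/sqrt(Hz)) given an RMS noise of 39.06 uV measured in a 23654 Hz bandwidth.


Noise spectral density = Vrms / sqrt(BW).
NSD = 39.06 / sqrt(23654)
NSD = 39.06 / 153.7986
NSD = 0.254 uV/sqrt(Hz)

0.254 uV/sqrt(Hz)


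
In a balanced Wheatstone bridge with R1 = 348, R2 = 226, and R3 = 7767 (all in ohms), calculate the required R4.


At balance: R1*R4 = R2*R3, so R4 = R2*R3/R1.
R4 = 226 * 7767 / 348
R4 = 1755342 / 348
R4 = 5044.09 ohm

5044.09 ohm


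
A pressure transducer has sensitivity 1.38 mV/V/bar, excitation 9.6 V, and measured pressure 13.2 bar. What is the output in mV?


Output = sensitivity * Vex * P.
Vout = 1.38 * 9.6 * 13.2
Vout = 13.248 * 13.2
Vout = 174.87 mV

174.87 mV


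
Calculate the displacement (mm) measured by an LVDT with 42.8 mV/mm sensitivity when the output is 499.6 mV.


Displacement = Vout / sensitivity.
d = 499.6 / 42.8
d = 11.673 mm

11.673 mm


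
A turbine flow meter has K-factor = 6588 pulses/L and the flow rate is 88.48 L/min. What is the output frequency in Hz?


Frequency = K * Q / 60 (converting L/min to L/s).
f = 6588 * 88.48 / 60
f = 582906.24 / 60
f = 9715.1 Hz

9715.1 Hz


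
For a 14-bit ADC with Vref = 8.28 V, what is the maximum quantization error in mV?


The maximum quantization error is +/- LSB/2.
LSB = Vref / 2^n = 8.28 / 16384 = 0.00050537 V
Max error = LSB / 2 = 0.00050537 / 2 = 0.00025269 V
Max error = 0.2527 mV

0.2527 mV


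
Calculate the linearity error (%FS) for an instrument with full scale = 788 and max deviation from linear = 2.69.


Linearity error = (max deviation / full scale) * 100%.
Linearity = (2.69 / 788) * 100
Linearity = 0.341 %FS

0.341 %FS


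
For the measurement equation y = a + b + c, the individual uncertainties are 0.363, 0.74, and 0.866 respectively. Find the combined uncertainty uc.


For a sum of independent quantities, uc = sqrt(u1^2 + u2^2 + u3^2).
uc = sqrt(0.363^2 + 0.74^2 + 0.866^2)
uc = sqrt(0.131769 + 0.5476 + 0.749956)
uc = 1.1955

1.1955


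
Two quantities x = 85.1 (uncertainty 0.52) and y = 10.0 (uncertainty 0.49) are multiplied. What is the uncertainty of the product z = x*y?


For a product z = x*y, the relative uncertainty is:
uz/z = sqrt((ux/x)^2 + (uy/y)^2)
Relative uncertainties: ux/x = 0.52/85.1 = 0.00611
uy/y = 0.49/10.0 = 0.049
z = 85.1 * 10.0 = 851.0
uz = 851.0 * sqrt(0.00611^2 + 0.049^2) = 42.022

42.022


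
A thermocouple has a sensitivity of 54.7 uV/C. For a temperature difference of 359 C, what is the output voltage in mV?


The thermocouple output V = sensitivity * dT.
V = 54.7 uV/C * 359 C
V = 19637.3 uV
V = 19.637 mV

19.637 mV


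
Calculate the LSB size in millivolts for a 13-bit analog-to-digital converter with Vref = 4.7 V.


The resolution (LSB) of an ADC is Vref / 2^n.
LSB = 4.7 / 2^13
LSB = 4.7 / 8192
LSB = 0.00057373 V = 0.57373047 mV

0.57373047 mV


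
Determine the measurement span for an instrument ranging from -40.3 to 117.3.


Span = upper range - lower range.
Span = 117.3 - (-40.3)
Span = 157.6

157.6


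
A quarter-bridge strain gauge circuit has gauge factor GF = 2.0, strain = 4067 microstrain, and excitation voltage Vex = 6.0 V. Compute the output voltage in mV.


Quarter bridge output: Vout = (GF * epsilon * Vex) / 4.
Vout = (2.0 * 4067e-6 * 6.0) / 4
Vout = 0.048804 / 4 V
Vout = 0.012201 V = 12.201 mV

12.201 mV


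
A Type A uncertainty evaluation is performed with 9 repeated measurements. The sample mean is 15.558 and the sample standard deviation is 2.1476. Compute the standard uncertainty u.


The standard uncertainty for Type A evaluation is u = s / sqrt(n).
u = 2.1476 / sqrt(9)
u = 2.1476 / 3.0
u = 0.7159

0.7159


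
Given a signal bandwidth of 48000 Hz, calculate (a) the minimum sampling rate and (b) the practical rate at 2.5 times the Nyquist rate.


By Nyquist theorem, fs_min = 2 * fmax.
fs_min = 2 * 48000 = 96000 Hz
Practical rate = 2.5 * fs_min = 2.5 * 96000 = 240000 Hz

fs_min = 96000 Hz, fs_practical = 240000 Hz


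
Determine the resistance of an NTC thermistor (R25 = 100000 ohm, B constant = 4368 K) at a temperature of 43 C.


NTC thermistor equation: Rt = R25 * exp(B * (1/T - 1/T25)).
T in Kelvin: 316.15 K, T25 = 298.15 K
1/T - 1/T25 = 1/316.15 - 1/298.15 = -0.00019096
B * (1/T - 1/T25) = 4368 * -0.00019096 = -0.8341
Rt = 100000 * exp(-0.8341) = 43425.8 ohm

43425.8 ohm


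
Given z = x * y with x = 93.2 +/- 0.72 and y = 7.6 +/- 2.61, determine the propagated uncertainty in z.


For a product z = x*y, the relative uncertainty is:
uz/z = sqrt((ux/x)^2 + (uy/y)^2)
Relative uncertainties: ux/x = 0.72/93.2 = 0.007725
uy/y = 2.61/7.6 = 0.343421
z = 93.2 * 7.6 = 708.3
uz = 708.3 * sqrt(0.007725^2 + 0.343421^2) = 243.314

243.314


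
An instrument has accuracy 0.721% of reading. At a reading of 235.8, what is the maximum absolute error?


Absolute error = (accuracy% / 100) * reading.
Error = (0.721 / 100) * 235.8
Error = 0.00721 * 235.8
Error = 1.7001

1.7001


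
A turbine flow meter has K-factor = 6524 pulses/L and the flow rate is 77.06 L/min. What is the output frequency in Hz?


Frequency = K * Q / 60 (converting L/min to L/s).
f = 6524 * 77.06 / 60
f = 502739.44 / 60
f = 8378.99 Hz

8378.99 Hz


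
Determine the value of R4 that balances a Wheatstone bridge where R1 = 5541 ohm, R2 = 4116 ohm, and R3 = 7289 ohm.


At balance: R1*R4 = R2*R3, so R4 = R2*R3/R1.
R4 = 4116 * 7289 / 5541
R4 = 30001524 / 5541
R4 = 5414.46 ohm

5414.46 ohm


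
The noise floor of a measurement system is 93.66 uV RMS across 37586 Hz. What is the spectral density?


Noise spectral density = Vrms / sqrt(BW).
NSD = 93.66 / sqrt(37586)
NSD = 93.66 / 193.8711
NSD = 0.4831 uV/sqrt(Hz)

0.4831 uV/sqrt(Hz)


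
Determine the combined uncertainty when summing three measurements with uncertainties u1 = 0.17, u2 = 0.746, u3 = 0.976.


For a sum of independent quantities, uc = sqrt(u1^2 + u2^2 + u3^2).
uc = sqrt(0.17^2 + 0.746^2 + 0.976^2)
uc = sqrt(0.0289 + 0.556516 + 0.952576)
uc = 1.2402

1.2402


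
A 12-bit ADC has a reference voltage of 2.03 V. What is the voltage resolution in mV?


The resolution (LSB) of an ADC is Vref / 2^n.
LSB = 2.03 / 2^12
LSB = 2.03 / 4096
LSB = 0.00049561 V = 0.49560547 mV

0.49560547 mV


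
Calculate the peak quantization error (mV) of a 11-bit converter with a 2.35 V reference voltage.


The maximum quantization error is +/- LSB/2.
LSB = Vref / 2^n = 2.35 / 2048 = 0.00114746 V
Max error = LSB / 2 = 0.00114746 / 2 = 0.00057373 V
Max error = 0.5737 mV

0.5737 mV


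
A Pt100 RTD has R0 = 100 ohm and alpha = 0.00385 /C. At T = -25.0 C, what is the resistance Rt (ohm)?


The RTD equation: Rt = R0 * (1 + alpha * T).
Rt = 100 * (1 + 0.00385 * -25.0)
Rt = 100 * (1 + -0.09625)
Rt = 100 * 0.90375
Rt = 90.375 ohm

90.375 ohm


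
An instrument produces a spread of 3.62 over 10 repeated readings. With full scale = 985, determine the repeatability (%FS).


Repeatability = (spread / full scale) * 100%.
R = (3.62 / 985) * 100
R = 0.368 %FS

0.368 %FS


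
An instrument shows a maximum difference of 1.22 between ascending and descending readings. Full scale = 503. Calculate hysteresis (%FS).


Hysteresis = (max difference / full scale) * 100%.
H = (1.22 / 503) * 100
H = 0.243 %FS

0.243 %FS


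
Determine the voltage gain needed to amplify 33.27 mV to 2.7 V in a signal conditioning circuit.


Gain = Vout / Vin (converting to same units).
G = 2.7 V / 33.27 mV
G = 2700.0 mV / 33.27 mV
G = 81.15

81.15


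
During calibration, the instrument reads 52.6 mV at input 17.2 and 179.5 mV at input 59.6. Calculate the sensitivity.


Sensitivity = (y2 - y1) / (x2 - x1).
S = (179.5 - 52.6) / (59.6 - 17.2)
S = 126.9 / 42.4
S = 2.9929 mV/unit

2.9929 mV/unit


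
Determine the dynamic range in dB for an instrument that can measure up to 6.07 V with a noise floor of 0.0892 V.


Dynamic range = 20 * log10(Vmax / Vnoise).
DR = 20 * log10(6.07 / 0.0892)
DR = 20 * log10(68.05)
DR = 36.66 dB

36.66 dB


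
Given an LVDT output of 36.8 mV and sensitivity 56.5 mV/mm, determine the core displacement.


Displacement = Vout / sensitivity.
d = 36.8 / 56.5
d = 0.651 mm

0.651 mm


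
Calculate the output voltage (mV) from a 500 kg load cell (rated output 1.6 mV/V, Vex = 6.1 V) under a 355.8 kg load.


Vout = rated_output * Vex * (load / capacity).
Vout = 1.6 * 6.1 * (355.8 / 500)
Vout = 1.6 * 6.1 * 0.7116
Vout = 6.945 mV

6.945 mV


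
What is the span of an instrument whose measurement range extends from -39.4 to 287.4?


Span = upper range - lower range.
Span = 287.4 - (-39.4)
Span = 326.8

326.8


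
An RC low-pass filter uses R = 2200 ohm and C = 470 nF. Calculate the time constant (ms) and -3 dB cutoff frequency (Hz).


Time constant: tau = R * C.
tau = 2200 * 4.70e-07 = 0.001034 s
tau = 1.034 ms
Cutoff frequency: fc = 1 / (2*pi*R*C).
fc = 1 / (2*pi*0.001034) = 153.92 Hz

tau = 1.034 ms, fc = 153.92 Hz


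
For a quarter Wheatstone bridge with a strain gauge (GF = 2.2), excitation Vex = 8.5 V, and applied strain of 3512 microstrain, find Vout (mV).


Quarter bridge output: Vout = (GF * epsilon * Vex) / 4.
Vout = (2.2 * 3512e-6 * 8.5) / 4
Vout = 0.0656744 / 4 V
Vout = 0.0164186 V = 16.4186 mV

16.4186 mV


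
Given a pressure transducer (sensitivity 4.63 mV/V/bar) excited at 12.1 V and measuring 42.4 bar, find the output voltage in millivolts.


Output = sensitivity * Vex * P.
Vout = 4.63 * 12.1 * 42.4
Vout = 56.023 * 42.4
Vout = 2375.38 mV

2375.38 mV


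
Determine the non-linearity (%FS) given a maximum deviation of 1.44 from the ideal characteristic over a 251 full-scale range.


Linearity error = (max deviation / full scale) * 100%.
Linearity = (1.44 / 251) * 100
Linearity = 0.574 %FS

0.574 %FS


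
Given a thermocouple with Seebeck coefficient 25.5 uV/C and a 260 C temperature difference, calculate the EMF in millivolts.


The thermocouple output V = sensitivity * dT.
V = 25.5 uV/C * 260 C
V = 6630.0 uV
V = 6.63 mV

6.63 mV


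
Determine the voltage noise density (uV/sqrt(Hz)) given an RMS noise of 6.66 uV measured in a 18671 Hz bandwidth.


Noise spectral density = Vrms / sqrt(BW).
NSD = 6.66 / sqrt(18671)
NSD = 6.66 / 136.6419
NSD = 0.0487 uV/sqrt(Hz)

0.0487 uV/sqrt(Hz)


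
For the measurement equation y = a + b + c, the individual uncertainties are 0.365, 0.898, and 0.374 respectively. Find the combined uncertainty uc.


For a sum of independent quantities, uc = sqrt(u1^2 + u2^2 + u3^2).
uc = sqrt(0.365^2 + 0.898^2 + 0.374^2)
uc = sqrt(0.133225 + 0.806404 + 0.139876)
uc = 1.039

1.039


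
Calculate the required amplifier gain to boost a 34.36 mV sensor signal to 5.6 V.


Gain = Vout / Vin (converting to same units).
G = 5.6 V / 34.36 mV
G = 5600.0 mV / 34.36 mV
G = 162.98

162.98


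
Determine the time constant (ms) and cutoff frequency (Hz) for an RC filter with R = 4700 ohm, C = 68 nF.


Time constant: tau = R * C.
tau = 4700 * 6.80e-08 = 0.0003196 s
tau = 0.3196 ms
Cutoff frequency: fc = 1 / (2*pi*R*C).
fc = 1 / (2*pi*0.0003196) = 497.98 Hz

tau = 0.3196 ms, fc = 497.98 Hz


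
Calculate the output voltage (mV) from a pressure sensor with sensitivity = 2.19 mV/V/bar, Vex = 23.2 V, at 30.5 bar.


Output = sensitivity * Vex * P.
Vout = 2.19 * 23.2 * 30.5
Vout = 50.808 * 30.5
Vout = 1549.64 mV

1549.64 mV


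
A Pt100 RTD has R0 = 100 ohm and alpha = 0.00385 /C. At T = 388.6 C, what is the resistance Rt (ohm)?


The RTD equation: Rt = R0 * (1 + alpha * T).
Rt = 100 * (1 + 0.00385 * 388.6)
Rt = 100 * (1 + 1.49611)
Rt = 100 * 2.49611
Rt = 249.611 ohm

249.611 ohm
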